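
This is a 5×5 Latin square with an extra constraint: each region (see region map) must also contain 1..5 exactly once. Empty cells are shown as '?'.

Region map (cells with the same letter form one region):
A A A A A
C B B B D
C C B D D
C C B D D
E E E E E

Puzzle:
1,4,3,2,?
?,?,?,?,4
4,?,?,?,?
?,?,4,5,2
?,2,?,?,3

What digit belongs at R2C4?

R1C5 = 5: row 1 has {1,2,3,4}; col 5 has {2,3,4}; region has {1,2,3,4} → only 5 remains.
R3C5 = 1: row 3 has {4}; col 5 has {2,3,4,5}; region has {2,4,5} → only 1 remains.
R4C1 = 3: row 4 has {2,4,5}; col 1 has {1,4}; region has {4} → only 3 remains.
R4C2 = 1: row 4 has {2,3,4,5}; col 2 has {2,4}; region has {3,4} → only 1 remains.
R5C1 = 5: row 5 has {2,3}; col 1 has {1,3,4}; region has {2,3} → only 5 remains.
R5C3 = 1: row 5 has {2,3,5}; col 3 has {3,4}; region has {2,3,5} → only 1 remains.
R5C4 = 4: row 5 has {1,2,3,5}; col 4 has {2,5}; region has {1,2,3,5} → only 4 remains.
R2C1 = 2: row 2 has {4}; col 1 has {1,3,4,5}; region has {1,3,4} → only 2 remains.
R2C3 = 5: row 2 has {2,4}; col 3 has {1,3,4}; region has {4} → only 5 remains.
R3C2 = 5: row 3 has {1,4}; col 2 has {1,2,4}; region has {1,2,3,4} → only 5 remains.
R3C3 = 2: row 3 has {1,4,5}; col 3 has {1,3,4,5}; region has {4,5} → only 2 remains.
R3C4 = 3: row 3 has {1,2,4,5}; col 4 has {2,4,5}; region has {1,2,4,5} → only 3 remains.
R2C2 = 3: row 2 has {2,4,5}; col 2 has {1,2,4,5}; region has {2,4,5} → only 3 remains.
R2C4 = 1: row 2 has {2,3,4,5}; col 4 has {2,3,4,5}; region has {2,3,4,5} → only 1 remains.

1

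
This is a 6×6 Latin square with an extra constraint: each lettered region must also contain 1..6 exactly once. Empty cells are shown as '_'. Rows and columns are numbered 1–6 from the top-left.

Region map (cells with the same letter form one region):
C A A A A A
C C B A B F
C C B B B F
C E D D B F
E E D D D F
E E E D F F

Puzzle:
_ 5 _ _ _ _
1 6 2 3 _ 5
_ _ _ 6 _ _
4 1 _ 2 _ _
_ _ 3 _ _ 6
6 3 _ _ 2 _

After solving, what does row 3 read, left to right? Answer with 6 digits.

R2C5 = 4: row 2 has {1,2,3,5,6}; col 5 has {2}; region has {2,6} → only 4 remains.
R3C2 = 2: row 3 has {6}; col 2 has {1,3,5,6}; region has {1,4,6} → only 2 remains.
R4C6 = 3: row 4 has {1,2,4}; col 6 has {5,6}; region has {2,5,6} → only 3 remains.
R5C2 = 4: row 5 has {3,6}; col 2 has {1,2,3,5,6}; region has {1,3,6} → only 4 remains.
R6C3 = 5: row 6 has {2,3,6}; col 3 has {2,3}; region has {1,3,4,6} → only 5 remains.
R1C1 = 3: row 1 has {5}; col 1 has {1,4,6}; region has {1,2,4,6} → only 3 remains.
R3C1 = 5: row 3 has {2,6}; col 1 has {1,3,4,6}; region has {1,2,3,4,6} → only 5 remains.
R3C3 = 1: row 3 has {2,5,6}; col 3 has {2,3,5}; region has {2,4,6} → only 1 remains.
R3C5 = 3: row 3 has {1,2,5,6}; col 5 has {2,4}; region has {1,2,4,6} → only 3 remains.
R3C6 = 4: row 3 has {1,2,3,5,6}; col 6 has {3,5,6}; region has {2,3,5,6} → only 4 remains.

521634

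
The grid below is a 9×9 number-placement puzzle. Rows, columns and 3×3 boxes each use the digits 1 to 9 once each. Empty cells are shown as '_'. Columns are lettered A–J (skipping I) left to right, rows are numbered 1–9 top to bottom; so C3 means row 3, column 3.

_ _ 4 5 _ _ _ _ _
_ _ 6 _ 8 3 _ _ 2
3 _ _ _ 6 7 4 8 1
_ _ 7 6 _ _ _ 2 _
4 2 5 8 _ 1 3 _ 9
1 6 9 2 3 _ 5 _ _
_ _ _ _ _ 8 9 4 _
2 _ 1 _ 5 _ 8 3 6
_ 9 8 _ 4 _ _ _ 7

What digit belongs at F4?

5

J1 = 3: row 1 has {4,5}; col 9 has {1,2,6,7,9}; box has {1,2,4,8} → only 3 remains.
G2 = 7: row 2 has {2,3,6,8}; col 7 has {3,4,5,8,9}; box has {1,2,3,4,8} → only 7 remains.
B3 = 5: row 3 has {1,3,4,6,7,8}; col 2 has {2,6,9}; box has {3,4,6} → only 5 remains.
C3 = 2: row 3 has {1,3,4,5,6,7,8}; col 3 has {1,4,5,6,7,8,9}; box has {3,4,5,6} → only 2 remains.
D3 = 9: row 3 has {1,2,3,4,5,6,7,8}; col 4 has {2,5,6,8}; box has {3,5,6,7,8} → only 9 remains.
A4 = 8: row 4 has {2,6,7}; col 1 has {1,2,3,4}; box has {1,2,4,5,6,7,9} → only 8 remains.
B4 = 3: row 4 has {2,6,7,8}; col 2 has {2,5,6,9}; box has {1,2,4,5,6,7,8,9} → only 3 remains.
E4 = 9: row 4 has {2,3,6,7,8}; col 5 has {3,4,5,6,8}; box has {1,2,3,6,8} → only 9 remains.
G4 = 1: row 4 has {2,3,6,7,8,9}; col 7 has {3,4,5,7,8,9}; box has {2,3,5,9} → only 1 remains.
J4 = 4: row 4 has {1,2,3,6,7,8,9}; col 9 has {1,2,3,6,7,9}; box has {1,2,3,5,9} → only 4 remains.
E5 = 7: row 5 has {1,2,3,4,5,8,9}; col 5 has {3,4,5,6,8,9}; box has {1,2,3,6,8,9} → only 7 remains.
H5 = 6: row 5 has {1,2,3,4,5,7,8,9}; col 8 has {2,3,4,8}; box has {1,2,3,4,5,9} → only 6 remains.
F6 = 4: row 6 has {1,2,3,5,6,9}; col 6 has {1,3,7,8}; box has {1,2,3,6,7,8,9} → only 4 remains.
H6 = 7: row 6 has {1,2,3,4,5,6,9}; col 8 has {2,3,4,6,8}; box has {1,2,3,4,5,6,9} → only 7 remains.
J6 = 8: row 6 has {1,2,3,4,5,6,7,9}; col 9 has {1,2,3,4,6,7,9}; box has {1,2,3,4,5,6,7,9} → only 8 remains.
B7 = 7: row 7 has {4,8,9}; col 2 has {2,3,5,6,9}; box has {1,2,8,9} → only 7 remains.
C7 = 3: row 7 has {4,7,8,9}; col 3 has {1,2,4,5,6,7,8,9}; box has {1,2,7,8,9} → only 3 remains.
D7 = 1: row 7 has {3,4,7,8,9}; col 4 has {2,5,6,8,9}; box has {4,5,8} → only 1 remains.
E7 = 2: row 7 has {1,3,4,7,8,9}; col 5 has {3,4,5,6,7,8,9}; box has {1,4,5,8} → only 2 remains.
J7 = 5: row 7 has {1,2,3,4,7,8,9}; col 9 has {1,2,3,4,6,7,8,9}; box has {3,4,6,7,8,9} → only 5 remains.
B8 = 4: row 8 has {1,2,3,5,6,8}; col 2 has {2,3,5,6,7,9}; box has {1,2,3,7,8,9} → only 4 remains.
D8 = 7: row 8 has {1,2,3,4,5,6,8}; col 4 has {1,2,5,6,8,9}; box has {1,2,4,5,8} → only 7 remains.
F8 = 9: row 8 has {1,2,3,4,5,6,7,8}; col 6 has {1,3,4,7,8}; box has {1,2,4,5,7,8} → only 9 remains.
D9 = 3: row 9 has {4,7,8,9}; col 4 has {1,2,5,6,7,8,9}; box has {1,2,4,5,7,8,9} → only 3 remains.
F9 = 6: row 9 has {3,4,7,8,9}; col 6 has {1,3,4,7,8,9}; box has {1,2,3,4,5,7,8,9} → only 6 remains.
G9 = 2: row 9 has {3,4,6,7,8,9}; col 7 has {1,3,4,5,7,8,9}; box has {3,4,5,6,7,8,9} → only 2 remains.
H9 = 1: row 9 has {2,3,4,6,7,8,9}; col 8 has {2,3,4,6,7,8}; box has {2,3,4,5,6,7,8,9} → only 1 remains.
E1 = 1: row 1 has {3,4,5}; col 5 has {2,3,4,5,6,7,8,9}; box has {3,5,6,7,8,9} → only 1 remains.
F1 = 2: row 1 has {1,3,4,5}; col 6 has {1,3,4,6,7,8,9}; box has {1,3,5,6,7,8,9} → only 2 remains.
G1 = 6: row 1 has {1,2,3,4,5}; col 7 has {1,2,3,4,5,7,8,9}; box has {1,2,3,4,7,8} → only 6 remains.
H1 = 9: row 1 has {1,2,3,4,5,6}; col 8 has {1,2,3,4,6,7,8}; box has {1,2,3,4,6,7,8} → only 9 remains.
A2 = 9: row 2 has {2,3,6,7,8}; col 1 has {1,2,3,4,8}; box has {2,3,4,5,6} → only 9 remains.
B2 = 1: row 2 has {2,3,6,7,8,9}; col 2 has {2,3,4,5,6,7,9}; box has {2,3,4,5,6,9} → only 1 remains.
D2 = 4: row 2 has {1,2,3,6,7,8,9}; col 4 has {1,2,3,5,6,7,8,9}; box has {1,2,3,5,6,7,8,9} → only 4 remains.
H2 = 5: row 2 has {1,2,3,4,6,7,8,9}; col 8 has {1,2,3,4,6,7,8,9}; box has {1,2,3,4,6,7,8,9} → only 5 remains.
F4 = 5: row 4 has {1,2,3,4,6,7,8,9}; col 6 has {1,2,3,4,6,7,8,9}; box has {1,2,3,4,6,7,8,9} → only 5 remains.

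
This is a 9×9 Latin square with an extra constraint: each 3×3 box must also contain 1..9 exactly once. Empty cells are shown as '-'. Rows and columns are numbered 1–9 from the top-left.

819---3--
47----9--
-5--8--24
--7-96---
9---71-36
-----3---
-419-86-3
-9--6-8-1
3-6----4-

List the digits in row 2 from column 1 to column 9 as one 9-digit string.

472635918

row 3, column 1 = 6: row 3 has {2,4,5,8}; col 1 has {3,4,8,9}; box has {1,4,5,7,8,9} → only 6 remains.
row 3, column 3 = 3: row 3 has {2,4,5,6,8}; col 3 has {1,6,7,9}; box has {1,4,5,6,7,8,9} → only 3 remains.
row 2, column 3 = 2: row 2 has {4,7,9}; col 3 has {1,3,6,7,9}; box has {1,3,4,5,6,7,8,9} → only 2 remains.
row 2, column 6 = 5: row 2 has {2,4,7,9}; col 6 has {1,3,6,8}; box has {8} → only 5 remains.
row 2, column 9 = 8: row 2 has {2,4,5,7,9}; col 9 has {1,3,4,6}; box has {2,3,4,9} → only 8 remains.
row 8, column 3 = 5: row 8 has {1,6,8,9}; col 3 has {1,2,3,6,7,9}; box has {1,3,4,6,9} → only 5 remains.
row 8, column 8 = 7: row 8 has {1,5,6,8,9}; col 8 has {2,3,4}; box has {1,3,4,6,8} → only 7 remains.
row 7, column 8 = 5: row 7 has {1,3,4,6,8,9}; col 8 has {2,3,4,7}; box has {1,3,4,6,7,8} → only 5 remains.
row 8, column 1 = 2: row 8 has {1,5,6,7,8,9}; col 1 has {3,4,6,8,9}; box has {1,3,4,5,6,9} → only 2 remains.
row 8, column 6 = 4: row 8 has {1,2,5,6,7,8,9}; col 6 has {1,3,5,6,8}; box has {6,8,9} → only 4 remains.
row 9, column 2 = 8: row 9 has {3,4,6}; col 2 has {1,4,5,7,9}; box has {1,2,3,4,5,6,9} → only 8 remains.
row 9, column 7 = 2: row 9 has {3,4,6,8}; col 7 has {3,6,8,9}; box has {1,3,4,5,6,7,8} → only 2 remains.
row 9, column 9 = 9: row 9 has {2,3,4,6,8}; col 9 has {1,3,4,6,8}; box has {1,2,3,4,5,6,7,8} → only 9 remains.
row 1, column 8 = 6: row 1 has {1,3,8,9}; col 8 has {2,3,4,5,7}; box has {2,3,4,8,9} → only 6 remains.
row 2, column 8 = 1: row 2 has {2,4,5,7,8,9}; col 8 has {2,3,4,5,6,7}; box has {2,3,4,6,8,9} → only 1 remains.
row 3, column 7 = 7: row 3 has {2,3,4,5,6,8}; col 7 has {2,3,6,8,9}; box has {1,2,3,4,6,8,9} → only 7 remains.
row 4, column 8 = 8: row 4 has {6,7,9}; col 8 has {1,2,3,4,5,6,7}; box has {3,6} → only 8 remains.
row 5, column 2 = 2: row 5 has {1,3,6,7,9}; col 2 has {1,4,5,7,8,9}; box has {7,9} → only 2 remains.
row 6, column 2 = 6: row 6 has {3}; col 2 has {1,2,4,5,7,8,9}; box has {2,7,9} → only 6 remains.
row 6, column 8 = 9: row 6 has {3,6}; col 8 has {1,2,3,4,5,6,7,8}; box has {3,6,8} → only 9 remains.
row 7, column 1 = 7: row 7 has {1,3,4,5,6,8,9}; col 1 has {2,3,4,6,8,9}; box has {1,2,3,4,5,6,8,9} → only 7 remains.
row 7, column 5 = 2: row 7 has {1,3,4,5,6,7,8,9}; col 5 has {6,7,8,9}; box has {4,6,8,9} → only 2 remains.
row 8, column 4 = 3: row 8 has {1,2,4,5,6,7,8,9}; col 4 has {9}; box has {2,4,6,8,9} → only 3 remains.
row 9, column 6 = 7: row 9 has {2,3,4,6,8,9}; col 6 has {1,3,4,5,6,8}; box has {2,3,4,6,8,9} → only 7 remains.
row 1, column 5 = 4: row 1 has {1,3,6,8,9}; col 5 has {2,6,7,8,9}; box has {5,8} → only 4 remains.
row 1, column 6 = 2: row 1 has {1,3,4,6,8,9}; col 6 has {1,3,4,5,6,7,8}; box has {4,5,8} → only 2 remains.
row 1, column 9 = 5: row 1 has {1,2,3,4,6,8,9}; col 9 has {1,3,4,6,8,9}; box has {1,2,3,4,6,7,8,9} → only 5 remains.
row 2, column 4 = 6: row 2 has {1,2,4,5,7,8,9}; col 4 has {3,9}; box has {2,4,5,8} → only 6 remains.
row 2, column 5 = 3: row 2 has {1,2,4,5,6,7,8,9}; col 5 has {2,4,6,7,8,9}; box has {2,4,5,6,8} → only 3 remains.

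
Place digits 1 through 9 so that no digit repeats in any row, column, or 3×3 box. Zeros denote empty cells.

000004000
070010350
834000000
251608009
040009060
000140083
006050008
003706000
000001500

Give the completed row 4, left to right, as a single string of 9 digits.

251638479

r2c6 = 2 (sole candidate).
r7c6 = 3 (sole candidate).
r2c3 = 9 (sole candidate).
r2c4 = 8 (sole candidate).
r6c3 = 7 (sole candidate).
r6c6 = 5 (sole candidate).
r6c7 = 2 (sole candidate).
r2c1 = 6 (sole candidate).
r2c9 = 4 (sole candidate).
r3c6 = 7 (sole candidate).
r5c1 = 3 (sole candidate).
r5c3 = 8 (sole candidate).
r5c4 = 2 (sole candidate).
r5c5 = 7 (sole candidate).
r5c7 = 1 (sole candidate).
r5c9 = 5 (sole candidate).
r6c1 = 9 (sole candidate).
r6c2 = 6 (sole candidate).
r9c3 = 2 (sole candidate).
r1c3 = 5 (sole candidate).
r4c5 = 3: row 4 has {1,2,5,6,8,9}; col 5 has {1,4,5,7}; box has {1,2,4,5,6,7,8,9} → only 3 remains.
r1c1 = 1 (sole candidate).
r1c2 = 2 (sole candidate).
r1c4 = 3 (hidden single in row 1).
r1c7 = 8 (hidden single in row 1).
r3c4 = 5 (hidden single in row 3).
r7c8 = 2 (hidden single in row 7).
r8c9 = 1 (sole candidate).
r3c8 = 1 (hidden single in row 3).
r3c9 = 2 (hidden single in row 3).
r7c2 = 1 (hidden single in row 7).
r8c5 = 2 (hidden single in row 8).
r8c1 = 5 (hidden single in row 8).
r8c2 = 8 (hidden single in row 8).
r9c2 = 9 (sole candidate).
r9c4 = 4 (sole candidate).
r9c5 = 8 (sole candidate).
r7c4 = 9 (sole candidate).
r9c1 = 7 (sole candidate).
r9c8 = 3 (sole candidate).
r9c9 = 6 (sole candidate).
r1c9 = 7 (sole candidate).
r7c1 = 4 (sole candidate).
r7c7 = 7 (sole candidate).
r1c8 = 9 (sole candidate).
r3c7 = 6 (sole candidate).
r4c7 = 4: row 4 has {1,2,3,5,6,8,9}; col 7 has {1,2,3,5,6,7,8}; box has {1,2,3,5,6,8,9} → only 4 remains.
r4c8 = 7: row 4 has {1,2,3,4,5,6,8,9}; col 8 has {1,2,3,5,6,8,9}; box has {1,2,3,4,5,6,8,9} → only 7 remains.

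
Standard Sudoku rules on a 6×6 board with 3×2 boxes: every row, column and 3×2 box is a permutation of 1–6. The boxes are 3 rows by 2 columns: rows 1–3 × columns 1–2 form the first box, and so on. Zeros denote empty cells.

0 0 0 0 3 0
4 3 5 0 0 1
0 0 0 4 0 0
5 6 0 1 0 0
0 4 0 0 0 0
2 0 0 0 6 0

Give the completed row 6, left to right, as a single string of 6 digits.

214365

R2C5 = 2: row 2 has {1,3,4,5}; col 5 has {3,6}; box has {1,3} → only 2 remains.
R3C5 = 5: row 3 has {4}; col 5 has {2,3,6}; box has {1,2,3} → only 5 remains.
R3C6 = 6: row 3 has {4,5}; col 6 has {1}; box has {1,2,3,5} → only 6 remains.
R4C5 = 4: row 4 has {1,5,6}; col 5 has {2,3,5,6}; box has {6} → only 4 remains.
R5C5 = 1: row 5 has {4}; col 5 has {2,3,4,5,6}; box has {4,6} → only 1 remains.
R6C2 = 1: row 6 has {2,6}; col 2 has {3,4,6}; box has {2,4,5,6} → only 1 remains.
R1C6 = 4: row 1 has {3}; col 6 has {1,6}; box has {1,2,3,5,6} → only 4 remains.
R2C4 = 6: row 2 has {1,2,3,4,5}; col 4 has {1,4}; box has {4,5} → only 6 remains.
R3C1 = 1: row 3 has {4,5,6}; col 1 has {2,4,5}; box has {3,4} → only 1 remains.
R3C2 = 2: row 3 has {1,4,5,6}; col 2 has {1,3,4,6}; box has {1,3,4} → only 2 remains.
R3C3 = 3: row 3 has {1,2,4,5,6}; col 3 has {5}; box has {4,5,6} → only 3 remains.
R4C3 = 2: row 4 has {1,4,5,6}; col 3 has {3,5}; box has {1} → only 2 remains.
R4C6 = 3: row 4 has {1,2,4,5,6}; col 6 has {1,4,6}; box has {1,4,6} → only 3 remains.
R5C1 = 3: row 5 has {1,4}; col 1 has {1,2,4,5}; box has {1,2,4,5,6} → only 3 remains.
R5C3 = 6: row 5 has {1,3,4}; col 3 has {2,3,5}; box has {1,2} → only 6 remains.
R5C4 = 5: row 5 has {1,3,4,6}; col 4 has {1,4,6}; box has {1,2,6} → only 5 remains.
R5C6 = 2: row 5 has {1,3,4,5,6}; col 6 has {1,3,4,6}; box has {1,3,4,6} → only 2 remains.
R6C3 = 4: row 6 has {1,2,6}; col 3 has {2,3,5,6}; box has {1,2,5,6} → only 4 remains.
R6C4 = 3: row 6 has {1,2,4,6}; col 4 has {1,4,5,6}; box has {1,2,4,5,6} → only 3 remains.
R6C6 = 5: row 6 has {1,2,3,4,6}; col 6 has {1,2,3,4,6}; box has {1,2,3,4,6} → only 5 remains.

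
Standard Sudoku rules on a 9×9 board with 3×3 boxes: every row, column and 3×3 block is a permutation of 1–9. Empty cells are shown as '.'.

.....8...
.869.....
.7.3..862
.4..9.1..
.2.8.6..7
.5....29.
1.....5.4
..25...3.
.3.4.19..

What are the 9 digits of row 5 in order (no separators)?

row 8, column 9 = 1 (hidden single in row 8).
row 8, column 1 = 4 (hidden single in row 8).
row 8, column 5 = 8 (hidden single in row 8).
row 1, column 2 = 1 (hidden single in column 2).
row 3, column 5 = 1 (hidden single in row 3).
row 2, column 8 = 1 (hidden single in row 2).
row 5, column 3 = 1: in row 5, 1 can only go here (every other open cell in that row sees a 1).
row 5, column 1 = 9: in row 5, 9 can only go here (every other open cell in that row sees a 9).
row 3, column 1 = 5 (sole candidate).
row 3, column 6 = 4 (sole candidate).
row 3, column 3 = 9 (sole candidate).
row 1, column 9 = 9 (hidden single in row 1).
row 2, column 7 = 4 (hidden single in row 2).
row 5, column 7 = 3: row 5 has {1,2,6,7,8,9}; col 7 has {1,2,4,5,8,9}; box has {1,2,7,9} → only 3 remains.
row 1, column 7 = 7 (sole candidate).
row 1, column 8 = 5 (sole candidate).
row 2, column 9 = 3 (sole candidate).
row 4, column 8 = 8 (sole candidate).
row 5, column 8 = 4: row 5 has {1,2,3,6,7,8,9}; col 8 has {1,3,5,6,8,9}; box has {1,2,3,7,8,9} → only 4 remains.
row 6, column 9 = 6 (sole candidate).
row 8, column 7 = 6 (sole candidate).
row 9, column 9 = 8 (sole candidate).
row 2, column 1 = 2 (sole candidate).
row 4, column 9 = 5 (sole candidate).
row 5, column 5 = 5: row 5 has {1,2,3,4,6,7,8,9}; col 5 has {1,8,9}; box has {6,8,9} → only 5 remains.

921856347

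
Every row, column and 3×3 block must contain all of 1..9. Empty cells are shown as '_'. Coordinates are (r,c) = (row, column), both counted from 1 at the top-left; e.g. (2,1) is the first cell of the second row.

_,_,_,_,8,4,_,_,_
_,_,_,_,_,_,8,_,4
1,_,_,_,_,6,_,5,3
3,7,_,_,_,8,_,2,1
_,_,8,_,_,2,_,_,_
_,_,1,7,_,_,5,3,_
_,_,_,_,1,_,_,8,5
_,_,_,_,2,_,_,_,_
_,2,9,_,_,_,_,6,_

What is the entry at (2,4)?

5

(6,6) = 9: row 6 has {1,3,5,7}; col 6 has {2,4,6,8}; box has {2,7,8} → only 9 remains.
(9,9) = 7: row 9 has {2,6,9}; col 9 has {1,3,4,5}; box has {5,6,8} → only 7 remains.
(8,9) = 9: row 8 has {2}; col 9 has {1,3,4,5,7}; box has {5,6,7,8} → only 9 remains.
(5,9) = 6: row 5 has {2,8}; col 9 has {1,3,4,5,7,9}; box has {1,2,3,5} → only 6 remains.
(6,9) = 8: row 6 has {1,3,5,7,9}; col 9 has {1,3,4,5,6,7,9}; box has {1,2,3,5,6} → only 8 remains.
(1,9) = 2: row 1 has {4,8}; col 9 has {1,3,4,5,6,7,8,9}; box has {3,4,5,8} → only 2 remains.
(3,2) = 8: in row 3, 8 can only go here (every other open cell in that row sees an 8).
(3,3) = 4: in row 3, 4 can only go here (every other open cell in that row sees a 4).
(3,4) = 2: in row 3, 2 can only go here (every other open cell in that row sees a 2).
(4,7) = 9: in row 4, 9 can only go here (every other open cell in that row sees a 9).
(3,7) = 7: row 3 has {1,2,3,4,5,6,8}; col 7 has {5,8,9}; box has {2,3,4,5,8} → only 7 remains.
(5,7) = 4: row 5 has {2,6,8}; col 7 has {5,7,8,9}; box has {1,2,3,5,6,8,9} → only 4 remains.
(5,8) = 7: row 5 has {2,4,6,8}; col 8 has {2,3,5,6,8}; box has {1,2,3,4,5,6,8,9} → only 7 remains.
(3,5) = 9: row 3 has {1,2,3,4,5,6,7,8}; col 5 has {1,2,8}; box has {2,4,6,8} → only 9 remains.
(5,4) = 1: in row 5, 1 can only go here (every other open cell in that row sees a 1).
(5,5) = 3: in row 5, 3 can only go here (every other open cell in that row sees a 3).
(6,1) = 2: in row 6, 2 can only go here (every other open cell in that row sees a 2).
(2,3) = 2: in row 2, 2 can only go here (every other open cell in that row sees a 2).
(7,7) = 2: in row 7, 2 can only go here (every other open cell in that row sees a 2).
(7,4) = 9: in row 7, 9 can only go here (every other open cell in that row sees a 9).
(9,7) = 1: in row 9, 1 can only go here (every other open cell in that row sees a 1).
(1,7) = 6: row 1 has {2,4,8}; col 7 has {1,2,4,5,7,8,9}; box has {2,3,4,5,7,8} → only 6 remains.
(8,7) = 3: row 8 has {2,9}; col 7 has {1,2,4,5,6,7,8,9}; box has {1,2,5,6,7,8,9} → only 3 remains.
(8,8) = 4: row 8 has {2,3,9}; col 8 has {2,3,5,6,7,8}; box has {1,2,3,5,6,7,8,9} → only 4 remains.
(1,8) = 1: in row 1, 1 can only go here (every other open cell in that row sees a 1).
(2,8) = 9: row 2 has {2,4,8}; col 8 has {1,2,3,4,5,6,7,8}; box has {1,2,3,4,5,6,7,8} → only 9 remains.
(2,6) = 1: in row 2, 1 can only go here (every other open cell in that row sees a 1).
(8,2) = 1: in row 8, 1 can only go here (every other open cell in that row sees a 1).
(2,5) = 7: in column 5, 7 can only go here (every other open cell in that column sees a 7).
(6,2) = 4: in box 4, 4 can only go here (every other open cell in that box sees a 4).
(6,5) = 6: row 6 has {1,2,3,4,5,7,8,9}; col 5 has {1,2,3,7,8,9}; box has {1,2,3,7,8,9} → only 6 remains.
(4,3) = 6: in row 4, 6 can only go here (every other open cell in that row sees a 6).
(7,1) = 4: in row 7, 4 can only go here (every other open cell in that row sees a 4).
(7,2) = 6: in row 7, 6 can only go here (every other open cell in that row sees a 6).
(2,1) = 6: in row 2, 6 can only go here (every other open cell in that row sees a 6).
(8,4) = 6: in row 8, 6 can only go here (every other open cell in that row sees a 6).
(8,1) = 8: in row 8, 8 can only go here (every other open cell in that row sees an 8).
(9,1) = 5: row 9 has {1,2,6,7,9}; col 1 has {1,2,3,4,6,8}; box has {1,2,4,6,8,9} → only 5 remains.
(9,5) = 4: row 9 has {1,2,5,6,7,9}; col 5 has {1,2,3,6,7,8,9}; box has {1,2,6,9} → only 4 remains.
(9,6) = 3: row 9 has {1,2,4,5,6,7,9}; col 6 has {1,2,4,6,8,9}; box has {1,2,4,6,9} → only 3 remains.
(4,5) = 5: row 4 has {1,2,3,6,7,8,9}; col 5 has {1,2,3,4,6,7,8,9}; box has {1,2,3,6,7,8,9} → only 5 remains.
(5,1) = 9: row 5 has {1,2,3,4,6,7,8}; col 1 has {1,2,3,4,5,6,8}; box has {1,2,3,4,6,7,8} → only 9 remains.
(5,2) = 5: row 5 has {1,2,3,4,6,7,8,9}; col 2 has {1,2,4,6,7,8}; box has {1,2,3,4,6,7,8,9} → only 5 remains.
(7,6) = 7: row 7 has {1,2,4,5,6,8,9}; col 6 has {1,2,3,4,6,8,9}; box has {1,2,3,4,6,9} → only 7 remains.
(8,3) = 7: row 8 has {1,2,3,4,6,8,9}; col 3 has {1,2,4,6,8,9}; box has {1,2,4,5,6,8,9} → only 7 remains.
(8,6) = 5: row 8 has {1,2,3,4,6,7,8,9}; col 6 has {1,2,3,4,6,7,8,9}; box has {1,2,3,4,6,7,9} → only 5 remains.
(9,4) = 8: row 9 has {1,2,3,4,5,6,7,9}; col 4 has {1,2,6,7,9}; box has {1,2,3,4,5,6,7,9} → only 8 remains.
(1,1) = 7: row 1 has {1,2,4,6,8}; col 1 has {1,2,3,4,5,6,8,9}; box has {1,2,4,6,8} → only 7 remains.
(2,2) = 3: row 2 has {1,2,4,6,7,8,9}; col 2 has {1,2,4,5,6,7,8}; box has {1,2,4,6,7,8} → only 3 remains.
(2,4) = 5: row 2 has {1,2,3,4,6,7,8,9}; col 4 has {1,2,6,7,8,9}; box has {1,2,4,6,7,8,9} → only 5 remains.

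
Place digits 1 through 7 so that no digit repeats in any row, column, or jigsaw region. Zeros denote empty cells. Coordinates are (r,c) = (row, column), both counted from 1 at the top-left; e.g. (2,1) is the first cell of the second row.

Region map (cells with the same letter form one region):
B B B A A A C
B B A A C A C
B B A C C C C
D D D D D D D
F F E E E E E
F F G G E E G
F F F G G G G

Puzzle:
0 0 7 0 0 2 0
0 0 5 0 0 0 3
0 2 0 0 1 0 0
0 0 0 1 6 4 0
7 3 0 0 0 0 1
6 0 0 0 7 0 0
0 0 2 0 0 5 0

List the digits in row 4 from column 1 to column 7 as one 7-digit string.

(4,3) = 3: row 4 has {1,4,6}; col 3 has {2,5,7}; region has {1,4,6} → only 3 remains.
(5,6) = 6 (sole candidate).
(6,6) = 3 (sole candidate).
(3,6) = 7 (sole candidate).
(5,3) = 4 (sole candidate).
(6,3) = 1 (sole candidate).
(2,6) = 1 (sole candidate).
(3,3) = 6 (sole candidate).
(2,1) = 4 (sole candidate).
(2,2) = 6 (sole candidate).
(2,4) = 7 (sole candidate).
(2,5) = 2 (sole candidate).
(5,5) = 5 (sole candidate).
(7,1) = 1 (sole candidate).
(7,2) = 4 (sole candidate).
(7,5) = 3 (sole candidate).
(1,5) = 4 (sole candidate).
(5,4) = 2 (sole candidate).
(6,2) = 5 (sole candidate).
(6,4) = 4 (sole candidate).
(6,7) = 2 (sole candidate).
(7,4) = 6 (sole candidate).
(7,7) = 7 (sole candidate).
(1,2) = 1 (sole candidate).
(1,4) = 3 (sole candidate).
(3,4) = 5 (sole candidate).
(3,7) = 4 (sole candidate).
(4,2) = 7: row 4 has {1,3,4,6}; col 2 has {1,2,3,4,5,6}; region has {1,3,4,6} → only 7 remains.
(4,7) = 5: row 4 has {1,3,4,6,7}; col 7 has {1,2,3,4,7}; region has {1,3,4,6,7} → only 5 remains.
(1,1) = 5 (sole candidate).
(1,7) = 6 (sole candidate).
(3,1) = 3 (sole candidate).
(4,1) = 2: row 4 has {1,3,4,5,6,7}; col 1 has {1,3,4,5,6,7}; region has {1,3,4,5,6,7} → only 2 remains.

2731645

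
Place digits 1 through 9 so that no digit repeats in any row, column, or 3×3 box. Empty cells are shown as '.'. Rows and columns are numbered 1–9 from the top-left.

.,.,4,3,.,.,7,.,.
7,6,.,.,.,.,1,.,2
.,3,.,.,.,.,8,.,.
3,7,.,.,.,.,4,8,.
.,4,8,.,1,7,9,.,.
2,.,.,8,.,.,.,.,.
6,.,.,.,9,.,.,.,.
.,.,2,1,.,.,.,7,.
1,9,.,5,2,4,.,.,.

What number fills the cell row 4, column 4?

row 5, column 1 = 5: row 5 has {1,4,7,8,9}; col 1 has {1,2,3,6,7}; box has {2,3,4,7,8} → only 5 remains.
row 6, column 2 = 1: row 6 has {2,8}; col 2 has {3,4,6,7,9}; box has {2,3,4,5,7,8} → only 1 remains.
row 7, column 4 = 7: row 7 has {6,9}; col 4 has {1,3,5,8}; box has {1,2,4,5,9} → only 7 remains.
row 3, column 1 = 9: row 3 has {3,8}; col 1 has {1,2,3,5,6,7}; box has {3,4,6,7} → only 9 remains.
row 1, column 1 = 8: row 1 has {3,4,7}; col 1 has {1,2,3,5,6,7,9}; box has {3,4,6,7,9} → only 8 remains.
row 2, column 3 = 5: row 2 has {1,2,6,7}; col 3 has {2,4,8}; box has {3,4,6,7,8,9} → only 5 remains.
row 3, column 3 = 1: row 3 has {3,8,9}; col 3 has {2,4,5,8}; box has {3,4,5,6,7,8,9} → only 1 remains.
row 7, column 3 = 3: row 7 has {6,7,9}; col 3 has {1,2,4,5,8}; box has {1,2,6,9} → only 3 remains.
row 7, column 6 = 8: row 7 has {3,6,7,9}; col 6 has {4,7}; box has {1,2,4,5,7,9} → only 8 remains.
row 8, column 1 = 4: row 8 has {1,2,7}; col 1 has {1,2,3,5,6,7,8,9}; box has {1,2,3,6,9} → only 4 remains.
row 9, column 3 = 7: row 9 has {1,2,4,5,9}; col 3 has {1,2,3,4,5,8}; box has {1,2,3,4,6,9} → only 7 remains.
row 1, column 2 = 2: row 1 has {3,4,7,8}; col 2 has {1,3,4,6,7,9}; box has {1,3,4,5,6,7,8,9} → only 2 remains.
row 2, column 6 = 9: row 2 has {1,2,5,6,7}; col 6 has {4,7,8}; box has {3} → only 9 remains.
row 7, column 2 = 5: row 7 has {3,6,7,8,9}; col 2 has {1,2,3,4,6,7,9}; box has {1,2,3,4,6,7,9} → only 5 remains.
row 7, column 7 = 2: row 7 has {3,5,6,7,8,9}; col 7 has {1,4,7,8,9}; box has {7} → only 2 remains.
row 8, column 2 = 8: row 8 has {1,2,4,7}; col 2 has {1,2,3,4,5,6,7,9}; box has {1,2,3,4,5,6,7,9} → only 8 remains.
row 2, column 4 = 4: row 2 has {1,2,5,6,7,9}; col 4 has {1,3,5,7,8}; box has {3,9} → only 4 remains.
row 2, column 5 = 8: row 2 has {1,2,4,5,6,7,9}; col 5 has {1,2,9}; box has {3,4,9} → only 8 remains.
row 2, column 8 = 3: row 2 has {1,2,4,5,6,7,8,9}; col 8 has {7,8}; box has {1,2,7,8} → only 3 remains.
row 9, column 8 = 6: row 9 has {1,2,4,5,7,9}; col 8 has {3,7,8}; box has {2,7} → only 6 remains.
row 5, column 8 = 2: row 5 has {1,4,5,7,8,9}; col 8 has {3,6,7,8}; box has {4,8,9} → only 2 remains.
row 6, column 8 = 5: row 6 has {1,2,8}; col 8 has {2,3,6,7,8}; box has {2,4,8,9} → only 5 remains.
row 9, column 7 = 3: row 9 has {1,2,4,5,6,7,9}; col 7 has {1,2,4,7,8,9}; box has {2,6,7} → only 3 remains.
row 9, column 9 = 8: row 9 has {1,2,3,4,5,6,7,9}; col 9 has {2}; box has {2,3,6,7} → only 8 remains.
row 1, column 8 = 9: row 1 has {2,3,4,7,8}; col 8 has {2,3,5,6,7,8}; box has {1,2,3,7,8} → only 9 remains.
row 3, column 8 = 4: row 3 has {1,3,8,9}; col 8 has {2,3,5,6,7,8,9}; box has {1,2,3,7,8,9} → only 4 remains.
row 5, column 4 = 6: row 5 has {1,2,4,5,7,8,9}; col 4 has {1,3,4,5,7,8}; box has {1,7,8} → only 6 remains.
row 5, column 9 = 3: row 5 has {1,2,4,5,6,7,8,9}; col 9 has {2,8}; box has {2,4,5,8,9} → only 3 remains.
row 6, column 6 = 3: row 6 has {1,2,5,8}; col 6 has {4,7,8,9}; box has {1,6,7,8} → only 3 remains.
row 6, column 7 = 6: row 6 has {1,2,3,5,8}; col 7 has {1,2,3,4,7,8,9}; box has {2,3,4,5,8,9} → only 6 remains.
row 6, column 9 = 7: row 6 has {1,2,3,5,6,8}; col 9 has {2,3,8}; box has {2,3,4,5,6,8,9} → only 7 remains.
row 7, column 8 = 1: row 7 has {2,3,5,6,7,8,9}; col 8 has {2,3,4,5,6,7,8,9}; box has {2,3,6,7,8} → only 1 remains.
row 7, column 9 = 4: row 7 has {1,2,3,5,6,7,8,9}; col 9 has {2,3,7,8}; box has {1,2,3,6,7,8} → only 4 remains.
row 8, column 6 = 6: row 8 has {1,2,4,7,8}; col 6 has {3,4,7,8,9}; box has {1,2,4,5,7,8,9} → only 6 remains.
row 8, column 7 = 5: row 8 has {1,2,4,6,7,8}; col 7 has {1,2,3,4,6,7,8,9}; box has {1,2,3,4,6,7,8} → only 5 remains.
row 8, column 9 = 9: row 8 has {1,2,4,5,6,7,8}; col 9 has {2,3,4,7,8}; box has {1,2,3,4,5,6,7,8} → only 9 remains.
row 3, column 4 = 2: row 3 has {1,3,4,8,9}; col 4 has {1,3,4,5,6,7,8}; box has {3,4,8,9} → only 2 remains.
row 3, column 6 = 5: row 3 has {1,2,3,4,8,9}; col 6 has {3,4,6,7,8,9}; box has {2,3,4,8,9} → only 5 remains.
row 3, column 9 = 6: row 3 has {1,2,3,4,5,8,9}; col 9 has {2,3,4,7,8,9}; box has {1,2,3,4,7,8,9} → only 6 remains.
row 4, column 4 = 9: row 4 has {3,4,7,8}; col 4 has {1,2,3,4,5,6,7,8}; box has {1,3,6,7,8} → only 9 remains.

9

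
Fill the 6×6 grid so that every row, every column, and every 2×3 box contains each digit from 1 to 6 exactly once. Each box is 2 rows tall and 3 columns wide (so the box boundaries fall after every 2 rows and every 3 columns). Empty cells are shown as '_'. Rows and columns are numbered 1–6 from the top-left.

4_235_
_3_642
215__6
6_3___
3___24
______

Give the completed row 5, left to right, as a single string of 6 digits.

356124

row 1, column 2 = 6 (sole candidate).
row 1, column 6 = 1 (sole candidate).
row 2, column 3 = 1 (sole candidate).
row 3, column 4 = 4 (sole candidate).
row 3, column 5 = 3 (sole candidate).
row 4, column 2 = 4 (sole candidate).
row 4, column 5 = 1 (sole candidate).
row 4, column 6 = 5 (sole candidate).
row 5, column 2 = 5: row 5 has {2,3,4}; col 2 has {1,3,4,6}; box has {3} → only 5 remains.
row 5, column 3 = 6: row 5 has {2,3,4,5}; col 3 has {1,2,3,5}; box has {3,5} → only 6 remains.
row 5, column 4 = 1: row 5 has {2,3,4,5,6}; col 4 has {3,4,6}; box has {2,4} → only 1 remains.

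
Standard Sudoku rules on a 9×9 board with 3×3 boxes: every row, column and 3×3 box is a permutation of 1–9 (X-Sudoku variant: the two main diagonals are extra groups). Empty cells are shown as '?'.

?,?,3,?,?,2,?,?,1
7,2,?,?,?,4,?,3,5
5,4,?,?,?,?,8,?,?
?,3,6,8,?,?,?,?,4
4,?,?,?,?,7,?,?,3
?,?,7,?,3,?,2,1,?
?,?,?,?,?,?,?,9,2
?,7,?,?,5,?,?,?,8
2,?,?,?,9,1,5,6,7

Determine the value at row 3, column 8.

2

row 5, column 5 = 6: row 5 has {3,4,7}; col 5 has {3,5,9}; box has {3,7,8}; main diagonal has {2,7,8}; anti-diagonal has {1,2,3,7,8} → only 6 remains.
row 5, column 7 = 9: row 5 has {3,4,6,7}; col 7 has {2,5,8}; box has {1,2,3,4} → only 9 remains.
row 6, column 9 = 6: row 6 has {1,2,3,7}; col 9 has {1,2,3,4,5,7,8}; box has {1,2,3,4,9} → only 6 remains.
row 8, column 8 = 4: row 8 has {5,7,8}; col 8 has {1,3,6,9}; box has {2,5,6,7,8,9}; main diagonal has {2,6,7,8} → only 4 remains.
row 9, column 2 = 8: row 9 has {1,2,5,6,7,9}; col 2 has {2,3,4,7}; box has {2,7} → only 8 remains.
row 9, column 3 = 4: row 9 has {1,2,5,6,7,8,9}; col 3 has {3,6,7}; box has {2,7,8} → only 4 remains.
row 9, column 4 = 3: row 9 has {1,2,4,5,6,7,8,9}; col 4 has {8}; box has {1,5,9} → only 3 remains.
row 1, column 1 = 9: row 1 has {1,2,3}; col 1 has {2,4,5,7}; box has {2,3,4,5,7}; main diagonal has {2,4,6,7,8} → only 9 remains.
row 1, column 2 = 6: row 1 has {1,2,3,9}; col 2 has {2,3,4,7,8}; box has {2,3,4,5,7,9} → only 6 remains.
row 1, column 8 = 7: row 1 has {1,2,3,6,9}; col 8 has {1,3,4,6,9}; box has {1,3,5,8} → only 7 remains.
row 2, column 7 = 6: row 2 has {2,3,4,5,7}; col 7 has {2,5,8,9}; box has {1,3,5,7,8} → only 6 remains.
row 3, column 3 = 1: row 3 has {4,5,8}; col 3 has {3,4,6,7}; box has {2,3,4,5,6,7,9}; main diagonal has {2,4,6,7,8,9} → only 1 remains.
row 3, column 5 = 7: row 3 has {1,4,5,8}; col 5 has {3,5,6,9}; box has {2,4} → only 7 remains.
row 3, column 8 = 2: row 3 has {1,4,5,7,8}; col 8 has {1,3,4,6,7,9}; box has {1,3,5,6,7,8} → only 2 remains.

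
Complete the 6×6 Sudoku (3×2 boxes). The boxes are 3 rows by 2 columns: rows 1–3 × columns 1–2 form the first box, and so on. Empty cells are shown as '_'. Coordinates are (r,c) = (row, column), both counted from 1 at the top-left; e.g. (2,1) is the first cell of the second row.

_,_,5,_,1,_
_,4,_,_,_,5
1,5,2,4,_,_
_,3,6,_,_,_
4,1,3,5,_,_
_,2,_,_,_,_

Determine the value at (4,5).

(1,2) = 6 (sole candidate).
(1,4) = 3 (sole candidate).
(2,3) = 1 (sole candidate).
(2,4) = 6 (sole candidate).
(4,1) = 5 (sole candidate).
(6,1) = 6 (sole candidate).
(6,3) = 4 (sole candidate).
(6,4) = 1 (sole candidate).
(6,6) = 3 (sole candidate).
(1,1) = 2 (sole candidate).
(1,6) = 4 (sole candidate).
(2,1) = 3 (sole candidate).
(2,5) = 2 (sole candidate).
(3,6) = 6 (sole candidate).
(4,4) = 2 (sole candidate).
(4,5) = 4: row 4 has {2,3,5,6}; col 5 has {1,2}; box has {3} → only 4 remains.

4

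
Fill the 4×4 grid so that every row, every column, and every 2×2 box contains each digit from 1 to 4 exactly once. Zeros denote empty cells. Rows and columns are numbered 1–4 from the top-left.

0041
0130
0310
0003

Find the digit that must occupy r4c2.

4

r1c2 = 2: row 1 has {1,4}; col 2 has {1,3}; box has {1} → only 2 remains.
r2c1 = 4: row 2 has {1,3}; col 1 has {}; box has {1,2} → only 4 remains.
r2c4 = 2: row 2 has {1,3,4}; col 4 has {1,3}; box has {1,3,4} → only 2 remains.
r3c1 = 2: row 3 has {1,3}; col 1 has {4}; box has {3} → only 2 remains.
r3c4 = 4: row 3 has {1,2,3}; col 4 has {1,2,3}; box has {1,3} → only 4 remains.
r4c1 = 1: row 4 has {3}; col 1 has {2,4}; box has {2,3} → only 1 remains.
r4c2 = 4: row 4 has {1,3}; col 2 has {1,2,3}; box has {1,2,3} → only 4 remains.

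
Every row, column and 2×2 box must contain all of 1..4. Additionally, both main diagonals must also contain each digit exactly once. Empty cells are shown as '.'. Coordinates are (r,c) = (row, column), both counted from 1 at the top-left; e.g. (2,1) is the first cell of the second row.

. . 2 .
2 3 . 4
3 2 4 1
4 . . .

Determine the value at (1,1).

(1,1) = 1: row 1 has {2}; col 1 has {2,3,4}; box has {2,3}; main diagonal has {3,4} → only 1 remains.

1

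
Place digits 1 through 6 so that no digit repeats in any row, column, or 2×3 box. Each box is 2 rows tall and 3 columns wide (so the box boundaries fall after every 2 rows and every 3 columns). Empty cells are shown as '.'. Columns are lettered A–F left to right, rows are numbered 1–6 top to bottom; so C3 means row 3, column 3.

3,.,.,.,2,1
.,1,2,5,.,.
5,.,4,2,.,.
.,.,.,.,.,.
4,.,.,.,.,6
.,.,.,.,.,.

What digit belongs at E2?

A2 = 6: row 2 has {1,2,5}; col 1 has {3,4,5}; box has {1,2,3} → only 6 remains.
F3 = 3: row 3 has {2,4,5}; col 6 has {1,6}; box has {2} → only 3 remains.
C1 = 5: row 1 has {1,2,3}; col 3 has {2,4}; box has {1,2,3,6} → only 5 remains.
F2 = 4: row 2 has {1,2,5,6}; col 6 has {1,3,6}; box has {1,2,5} → only 4 remains.
B3 = 6: row 3 has {2,3,4,5}; col 2 has {1}; box has {4,5} → only 6 remains.
E3 = 1: row 3 has {2,3,4,5,6}; col 5 has {2}; box has {2,3} → only 1 remains.
F4 = 5: row 4 has {}; col 6 has {1,3,4,6}; box has {1,2,3} → only 5 remains.
F6 = 2: row 6 has {}; col 6 has {1,3,4,5,6}; box has {6} → only 2 remains.
B1 = 4: row 1 has {1,2,3,5}; col 2 has {1,6}; box has {1,2,3,5,6} → only 4 remains.
D1 = 6: row 1 has {1,2,3,4,5}; col 4 has {2,5}; box has {1,2,4,5} → only 6 remains.
E2 = 3: row 2 has {1,2,4,5,6}; col 5 has {1,2}; box has {1,2,4,5,6} → only 3 remains.

3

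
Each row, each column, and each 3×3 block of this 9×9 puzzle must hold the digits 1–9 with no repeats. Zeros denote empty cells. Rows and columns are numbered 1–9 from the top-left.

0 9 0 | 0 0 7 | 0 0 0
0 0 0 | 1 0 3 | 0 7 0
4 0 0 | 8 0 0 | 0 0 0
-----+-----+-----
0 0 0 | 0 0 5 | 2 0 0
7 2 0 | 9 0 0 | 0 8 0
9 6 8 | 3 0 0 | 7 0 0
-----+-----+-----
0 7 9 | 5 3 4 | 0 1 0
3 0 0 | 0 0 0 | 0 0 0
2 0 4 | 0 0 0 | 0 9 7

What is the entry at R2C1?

6

R4C1 = 1: row 4 has {2,5}; col 1 has {2,3,4,7,9}; box has {2,6,7,8,9} → only 1 remains.
R4C3 = 3: row 4 has {1,2,5}; col 3 has {4,8,9}; box has {1,2,6,7,8,9} → only 3 remains.
R5C3 = 5: row 5 has {2,7,8,9}; col 3 has {3,4,8,9}; box has {1,2,3,6,7,8,9} → only 5 remains.
R9C4 = 6: row 9 has {2,4,7,9}; col 4 has {1,3,5,8,9}; box has {3,4,5} → only 6 remains.
R4C2 = 4: row 4 has {1,2,3,5}; col 2 has {2,6,7,9}; box has {1,2,3,5,6,7,8,9} → only 4 remains.
R4C4 = 7: row 4 has {1,2,3,4,5}; col 4 has {1,3,5,6,8,9}; box has {3,5,9} → only 7 remains.
R4C8 = 6: row 4 has {1,2,3,4,5,7}; col 8 has {1,7,8,9}; box has {2,7,8} → only 6 remains.
R4C9 = 9: row 4 has {1,2,3,4,5,6,7}; col 9 has {7}; box has {2,6,7,8} → only 9 remains.
R8C4 = 2: row 8 has {3}; col 4 has {1,3,5,6,7,8,9}; box has {3,4,5,6} → only 2 remains.
R1C4 = 4: row 1 has {7,9}; col 4 has {1,2,3,5,6,7,8,9}; box has {1,3,7,8} → only 4 remains.
R4C5 = 8: row 4 has {1,2,3,4,5,6,7,9}; col 5 has {3}; box has {3,5,7,9} → only 8 remains.
R9C5 = 1: row 9 has {2,4,6,7,9}; col 5 has {3,8}; box has {2,3,4,5,6} → only 1 remains.
R9C6 = 8: row 9 has {1,2,4,6,7,9}; col 6 has {3,4,5,7}; box has {1,2,3,4,5,6} → only 8 remains.
R8C6 = 9: row 8 has {2,3}; col 6 has {3,4,5,7,8}; box has {1,2,3,4,5,6,8} → only 9 remains.
R9C2 = 5: row 9 has {1,2,4,6,7,8,9}; col 2 has {2,4,6,7,9}; box has {2,3,4,7,9} → only 5 remains.
R9C7 = 3: row 9 has {1,2,4,5,6,7,8,9}; col 7 has {2,7}; box has {1,7,9} → only 3 remains.
R2C2 = 8: row 2 has {1,3,7}; col 2 has {2,4,5,6,7,9}; box has {4,9} → only 8 remains.
R8C2 = 1: row 8 has {2,3,9}; col 2 has {2,4,5,6,7,8,9}; box has {2,3,4,5,7,9} → only 1 remains.
R8C3 = 6: row 8 has {1,2,3,9}; col 3 has {3,4,5,8,9}; box has {1,2,3,4,5,7,9} → only 6 remains.
R8C5 = 7: row 8 has {1,2,3,6,9}; col 5 has {1,3,8}; box has {1,2,3,4,5,6,8,9} → only 7 remains.
R2C3 = 2: row 2 has {1,3,7,8}; col 3 has {3,4,5,6,8,9}; box has {4,8,9} → only 2 remains.
R3C2 = 3: row 3 has {4,8}; col 2 has {1,2,4,5,6,7,8,9}; box has {2,4,8,9} → only 3 remains.
R7C1 = 8: row 7 has {1,3,4,5,7,9}; col 1 has {1,2,3,4,7,9}; box has {1,2,3,4,5,6,7,9} → only 8 remains.
R7C7 = 6: row 7 has {1,3,4,5,7,8,9}; col 7 has {2,3,7}; box has {1,3,7,9} → only 6 remains.
R7C9 = 2: row 7 has {1,3,4,5,6,7,8,9}; col 9 has {7,9}; box has {1,3,6,7,9} → only 2 remains.
R1C3 = 1: row 1 has {4,7,9}; col 3 has {2,3,4,5,6,8,9}; box has {2,3,4,8,9} → only 1 remains.
R3C3 = 7: row 3 has {3,4,8}; col 3 has {1,2,3,4,5,6,8,9}; box has {1,2,3,4,8,9} → only 7 remains.
R5C9 = 3: in row 5, 3 can only go here (every other open cell in that row sees a 3).
R1C8 = 3: in row 1, 3 can only go here (every other open cell in that row sees a 3).
R1C5 = 2: in row 1, 2 can only go here (every other open cell in that row sees a 2).
R3C6 = 6: row 3 has {3,4,7,8}; col 6 has {3,4,5,7,8,9}; box has {1,2,3,4,7,8} → only 6 remains.
R5C6 = 1: row 5 has {2,3,5,7,8,9}; col 6 has {3,4,5,6,7,8,9}; box has {3,5,7,8,9} → only 1 remains.
R5C7 = 4: row 5 has {1,2,3,5,7,8,9}; col 7 has {2,3,6,7}; box has {2,3,6,7,8,9} → only 4 remains.
R6C5 = 4: row 6 has {3,6,7,8,9}; col 5 has {1,2,3,7,8}; box has {1,3,5,7,8,9} → only 4 remains.
R6C6 = 2: row 6 has {3,4,6,7,8,9}; col 6 has {1,3,4,5,6,7,8,9}; box has {1,3,4,5,7,8,9} → only 2 remains.
R6C8 = 5: row 6 has {2,3,4,6,7,8,9}; col 8 has {1,3,6,7,8,9}; box has {2,3,4,6,7,8,9} → only 5 remains.
R6C9 = 1: row 6 has {2,3,4,5,6,7,8,9}; col 9 has {2,3,7,9}; box has {2,3,4,5,6,7,8,9} → only 1 remains.
R8C8 = 4: row 8 has {1,2,3,6,7,9}; col 8 has {1,3,5,6,7,8,9}; box has {1,2,3,6,7,9} → only 4 remains.
R3C8 = 2: row 3 has {3,4,6,7,8}; col 8 has {1,3,4,5,6,7,8,9}; box has {3,7} → only 2 remains.
R3C9 = 5: row 3 has {2,3,4,6,7,8}; col 9 has {1,2,3,7,9}; box has {2,3,7} → only 5 remains.
R5C5 = 6: row 5 has {1,2,3,4,5,7,8,9}; col 5 has {1,2,3,4,7,8}; box has {1,2,3,4,5,7,8,9} → only 6 remains.
R8C9 = 8: row 8 has {1,2,3,4,6,7,9}; col 9 has {1,2,3,5,7,9}; box has {1,2,3,4,6,7,9} → only 8 remains.
R1C7 = 8: row 1 has {1,2,3,4,7,9}; col 7 has {2,3,4,6,7}; box has {2,3,5,7} → only 8 remains.
R1C9 = 6: row 1 has {1,2,3,4,7,8,9}; col 9 has {1,2,3,5,7,8,9}; box has {2,3,5,7,8} → only 6 remains.
R2C7 = 9: row 2 has {1,2,3,7,8}; col 7 has {2,3,4,6,7,8}; box has {2,3,5,6,7,8} → only 9 remains.
R2C9 = 4: row 2 has {1,2,3,7,8,9}; col 9 has {1,2,3,5,6,7,8,9}; box has {2,3,5,6,7,8,9} → only 4 remains.
R3C5 = 9: row 3 has {2,3,4,5,6,7,8}; col 5 has {1,2,3,4,6,7,8}; box has {1,2,3,4,6,7,8} → only 9 remains.
R3C7 = 1: row 3 has {2,3,4,5,6,7,8,9}; col 7 has {2,3,4,6,7,8,9}; box has {2,3,4,5,6,7,8,9} → only 1 remains.
R8C7 = 5: row 8 has {1,2,3,4,6,7,8,9}; col 7 has {1,2,3,4,6,7,8,9}; box has {1,2,3,4,6,7,8,9} → only 5 remains.
R1C1 = 5: row 1 has {1,2,3,4,6,7,8,9}; col 1 has {1,2,3,4,7,8,9}; box has {1,2,3,4,7,8,9} → only 5 remains.
R2C1 = 6: row 2 has {1,2,3,4,7,8,9}; col 1 has {1,2,3,4,5,7,8,9}; box has {1,2,3,4,5,7,8,9} → only 6 remains.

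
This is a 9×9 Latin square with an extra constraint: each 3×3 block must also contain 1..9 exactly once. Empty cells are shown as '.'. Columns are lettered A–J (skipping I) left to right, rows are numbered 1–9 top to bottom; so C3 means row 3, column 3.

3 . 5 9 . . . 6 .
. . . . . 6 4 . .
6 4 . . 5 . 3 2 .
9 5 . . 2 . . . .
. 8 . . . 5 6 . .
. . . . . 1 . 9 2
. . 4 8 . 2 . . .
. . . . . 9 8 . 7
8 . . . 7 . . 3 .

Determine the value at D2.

F9 = 4 (sole candidate).
B1 = 2 (hidden single in row 1).
E1 = 4 (hidden single in row 1).
D2 = 2: in row 2, 2 can only go here (every other open cell in that row sees a 2).

2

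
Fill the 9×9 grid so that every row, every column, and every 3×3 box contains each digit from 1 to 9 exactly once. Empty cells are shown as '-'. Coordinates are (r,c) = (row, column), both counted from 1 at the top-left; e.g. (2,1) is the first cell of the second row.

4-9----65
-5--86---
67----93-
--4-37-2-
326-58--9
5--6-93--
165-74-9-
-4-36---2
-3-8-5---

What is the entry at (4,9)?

6

(2,1) = 2 (sole candidate).
(4,4) = 1 (sole candidate).
(5,4) = 4 (sole candidate).
(6,5) = 2 (sole candidate).
(7,4) = 2 (sole candidate).
(7,7) = 8 (sole candidate).
(7,9) = 3 (sole candidate).
(8,6) = 1 (sole candidate).
(9,5) = 9 (sole candidate).
(1,4) = 7 (sole candidate).
(1,5) = 1 (sole candidate).
(1,7) = 2 (sole candidate).
(2,4) = 9 (sole candidate).
(3,4) = 5 (sole candidate).
(3,5) = 4 (sole candidate).
(3,6) = 2 (sole candidate).
(9,1) = 7 (sole candidate).
(9,3) = 2 (sole candidate).
(1,2) = 8 (sole candidate).
(1,6) = 3 (sole candidate).
(3,3) = 1 (sole candidate).
(3,9) = 8 (sole candidate).
(4,2) = 9 (sole candidate).
(4,9) = 6: row 4 has {1,2,3,4,7,9}; col 9 has {2,3,5,8,9}; box has {2,3,9} → only 6 remains.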